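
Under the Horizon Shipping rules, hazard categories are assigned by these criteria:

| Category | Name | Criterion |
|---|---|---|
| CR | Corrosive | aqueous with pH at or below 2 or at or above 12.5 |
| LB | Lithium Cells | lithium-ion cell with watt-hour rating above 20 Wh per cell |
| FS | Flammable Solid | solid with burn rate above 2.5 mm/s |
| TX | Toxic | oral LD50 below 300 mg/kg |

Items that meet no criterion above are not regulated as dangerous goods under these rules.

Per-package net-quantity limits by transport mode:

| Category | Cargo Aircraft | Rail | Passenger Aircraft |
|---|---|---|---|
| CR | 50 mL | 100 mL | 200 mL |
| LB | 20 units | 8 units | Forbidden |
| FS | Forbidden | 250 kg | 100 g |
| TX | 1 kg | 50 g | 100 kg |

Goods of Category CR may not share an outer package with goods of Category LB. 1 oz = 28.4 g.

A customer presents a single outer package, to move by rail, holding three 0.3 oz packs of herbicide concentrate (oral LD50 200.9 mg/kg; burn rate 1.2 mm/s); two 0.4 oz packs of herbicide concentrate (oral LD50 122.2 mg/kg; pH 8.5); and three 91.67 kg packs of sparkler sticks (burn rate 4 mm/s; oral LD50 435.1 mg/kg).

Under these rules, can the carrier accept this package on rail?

No

With oral LD50 200.9 mg/kg (< 300 mg/kg), the herbicide concentrate falls in Category TX.
Oral LD50 122.2 mg/kg meets the Category TX criterion (Toxic), so the herbicide concentrate is Category TX.
Burn rate 4 mm/s meets the Category FS criterion (Flammable Solid), so the sparkler sticks are Category FS.
Category TX net quantity: (three 0.3 oz packs = 25.56 g) + (two 0.4 oz packs = 22.72 g) = 48.28 g.
48.28 g is within the rail limit of 50 g for Category TX.
Category FS quantity: three 91.67 kg packs = 275.01 kg.
275.01 kg exceeds the rail limit of 250 kg for Category FS.
The segregation rule (Category CR with Category LB) does not apply to Category TX with Category FS.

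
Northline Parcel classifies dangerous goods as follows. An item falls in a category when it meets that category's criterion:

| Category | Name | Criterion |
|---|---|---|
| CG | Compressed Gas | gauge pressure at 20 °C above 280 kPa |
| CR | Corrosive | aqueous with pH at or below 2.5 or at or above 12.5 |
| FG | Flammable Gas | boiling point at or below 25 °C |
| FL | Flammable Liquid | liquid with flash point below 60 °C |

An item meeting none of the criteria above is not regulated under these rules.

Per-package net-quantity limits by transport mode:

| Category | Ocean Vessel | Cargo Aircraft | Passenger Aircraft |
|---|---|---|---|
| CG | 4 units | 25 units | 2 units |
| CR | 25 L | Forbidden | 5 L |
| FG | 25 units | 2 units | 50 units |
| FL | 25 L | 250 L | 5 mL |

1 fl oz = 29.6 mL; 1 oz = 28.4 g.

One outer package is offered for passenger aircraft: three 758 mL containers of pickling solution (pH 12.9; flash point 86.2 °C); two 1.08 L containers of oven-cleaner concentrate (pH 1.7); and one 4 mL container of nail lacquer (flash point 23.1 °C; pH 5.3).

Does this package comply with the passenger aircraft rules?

Yes

pH 12.9 meets the Category CR criterion (Corrosive), so the pickling solution is Category CR.
pH 1.7 meets the Category CR criterion (Corrosive), so the oven-cleaner concentrate is Category CR.
Nail lacquer: flash point 23.1 °C < 60 °C → Category FL (Flammable Liquid).
Total Category CR: (three 758 mL containers = 2.274 L) + (two 1.08 L containers = 2.16 L) = 4.434 L.
4.434 L is within the passenger aircraft limit of 5 L for Category CR.
Category FL quantity: 4 mL.
4 mL is within the passenger aircraft limit of 5 mL for Category FL.
Every hazard category is within its passenger aircraft limit and no segregation rule is violated.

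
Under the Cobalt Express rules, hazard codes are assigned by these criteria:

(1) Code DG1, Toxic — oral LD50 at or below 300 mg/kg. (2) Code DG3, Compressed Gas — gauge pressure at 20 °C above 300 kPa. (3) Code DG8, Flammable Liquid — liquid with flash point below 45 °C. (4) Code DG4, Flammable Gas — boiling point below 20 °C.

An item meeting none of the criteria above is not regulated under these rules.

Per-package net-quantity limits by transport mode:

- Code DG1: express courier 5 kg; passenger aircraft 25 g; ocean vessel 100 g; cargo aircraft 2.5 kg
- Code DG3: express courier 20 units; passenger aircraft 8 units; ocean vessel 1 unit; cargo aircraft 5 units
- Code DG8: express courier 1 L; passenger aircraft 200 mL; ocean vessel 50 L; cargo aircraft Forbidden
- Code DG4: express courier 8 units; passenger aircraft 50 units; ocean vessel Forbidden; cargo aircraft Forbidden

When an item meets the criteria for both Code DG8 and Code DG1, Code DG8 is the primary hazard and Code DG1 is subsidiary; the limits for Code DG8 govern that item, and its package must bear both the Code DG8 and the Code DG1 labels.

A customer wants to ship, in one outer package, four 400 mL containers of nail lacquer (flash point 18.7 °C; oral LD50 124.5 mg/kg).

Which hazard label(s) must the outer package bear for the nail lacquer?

Flash point 18.7 °C meets the Code DG8 criterion (Flammable Liquid), so the nail lacquer is Code DG8.
Oral LD50 124.5 mg/kg meets the Code DG1 criterion (Toxic), so the nail lacquer is Code DG1.
By the precedence rule Code DG8 is primary and Code DG1 is subsidiary, and that rule requires both labels on the package.

Code DG1 and DG8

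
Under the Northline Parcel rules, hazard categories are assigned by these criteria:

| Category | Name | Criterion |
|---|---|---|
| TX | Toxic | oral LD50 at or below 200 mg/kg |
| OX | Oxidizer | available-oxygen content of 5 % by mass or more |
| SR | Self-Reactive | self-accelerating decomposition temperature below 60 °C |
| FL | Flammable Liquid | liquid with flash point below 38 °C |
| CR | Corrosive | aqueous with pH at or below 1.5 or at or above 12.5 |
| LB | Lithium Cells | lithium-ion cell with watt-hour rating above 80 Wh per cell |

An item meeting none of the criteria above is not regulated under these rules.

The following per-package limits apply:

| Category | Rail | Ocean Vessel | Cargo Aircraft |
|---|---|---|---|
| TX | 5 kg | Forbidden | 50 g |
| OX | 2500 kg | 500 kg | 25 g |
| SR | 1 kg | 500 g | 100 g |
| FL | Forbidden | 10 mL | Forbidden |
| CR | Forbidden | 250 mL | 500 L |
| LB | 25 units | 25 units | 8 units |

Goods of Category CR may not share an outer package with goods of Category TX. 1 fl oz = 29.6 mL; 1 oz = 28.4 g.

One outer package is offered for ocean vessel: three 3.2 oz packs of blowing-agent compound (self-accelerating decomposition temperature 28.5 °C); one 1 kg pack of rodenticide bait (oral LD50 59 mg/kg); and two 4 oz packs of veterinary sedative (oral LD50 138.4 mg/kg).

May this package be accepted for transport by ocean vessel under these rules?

No

Blowing-agent compound: self-accelerating decomposition temperature 28.5 °C < 60 °C → Category SR (Self-Reactive).
Oral LD50 59 mg/kg meets the Category TX criterion (Toxic), so the rodenticide bait is Category TX.
The veterinary sedative has oral LD50 138.4 mg/kg, which is ≤ 200 mg/kg, so it is Category TX (Toxic).
Category SR quantity: three 3.2 oz packs = 272.64 g.
272.64 g ≤ 500 g (ocean vessel limit, Category SR) — within limit.
Total Category TX: 1 kg + (two 4 oz packs = 227.2 g) = 1227.2 g.
Category TX is Forbidden by ocean vessel.
The segregation rule (Category CR with Category TX) does not apply to Category SR with Category TX.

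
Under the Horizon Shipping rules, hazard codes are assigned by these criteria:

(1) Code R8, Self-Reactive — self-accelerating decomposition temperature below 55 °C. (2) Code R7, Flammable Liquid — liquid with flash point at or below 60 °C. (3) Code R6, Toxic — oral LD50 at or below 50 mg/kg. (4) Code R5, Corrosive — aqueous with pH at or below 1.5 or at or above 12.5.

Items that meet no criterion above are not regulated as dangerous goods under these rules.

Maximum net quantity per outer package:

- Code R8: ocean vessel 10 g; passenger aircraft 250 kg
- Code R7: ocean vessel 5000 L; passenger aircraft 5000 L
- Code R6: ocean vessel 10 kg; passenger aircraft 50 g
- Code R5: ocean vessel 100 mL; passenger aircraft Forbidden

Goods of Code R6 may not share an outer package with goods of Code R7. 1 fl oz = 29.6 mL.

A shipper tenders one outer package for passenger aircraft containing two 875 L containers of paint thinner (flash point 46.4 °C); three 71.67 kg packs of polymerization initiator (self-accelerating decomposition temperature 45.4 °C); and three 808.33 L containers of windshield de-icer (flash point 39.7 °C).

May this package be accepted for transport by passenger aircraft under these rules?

Yes

With flash point 46.4 °C (≤ 60 °C), the paint thinner falls in Code R7.
The polymerization initiator has self-accelerating decomposition temperature 45.4 °C, which is < 55 °C, so it is Code R8 (Self-Reactive).
The windshield de-icer has flash point 39.7 °C, which is ≤ 60 °C, so it is Code R7 (Flammable Liquid).
Code R7 net quantity: (two 875 L containers = 1750 L) + (three 808.33 L containers = 2424.99 L) = 4174.99 L.
4174.99 L ≤ 5000 L (passenger aircraft limit, Code R7) — within limit.
Code R8 quantity: three 71.67 kg packs = 215.01 kg.
215.01 kg ≤ 250 kg (passenger aircraft limit, Code R8) — within limit.
The segregation rule (Code R6 with Code R7) does not apply to Code R7 with Code R8.
Every hazard code is within its passenger aircraft limit and no segregation rule is violated.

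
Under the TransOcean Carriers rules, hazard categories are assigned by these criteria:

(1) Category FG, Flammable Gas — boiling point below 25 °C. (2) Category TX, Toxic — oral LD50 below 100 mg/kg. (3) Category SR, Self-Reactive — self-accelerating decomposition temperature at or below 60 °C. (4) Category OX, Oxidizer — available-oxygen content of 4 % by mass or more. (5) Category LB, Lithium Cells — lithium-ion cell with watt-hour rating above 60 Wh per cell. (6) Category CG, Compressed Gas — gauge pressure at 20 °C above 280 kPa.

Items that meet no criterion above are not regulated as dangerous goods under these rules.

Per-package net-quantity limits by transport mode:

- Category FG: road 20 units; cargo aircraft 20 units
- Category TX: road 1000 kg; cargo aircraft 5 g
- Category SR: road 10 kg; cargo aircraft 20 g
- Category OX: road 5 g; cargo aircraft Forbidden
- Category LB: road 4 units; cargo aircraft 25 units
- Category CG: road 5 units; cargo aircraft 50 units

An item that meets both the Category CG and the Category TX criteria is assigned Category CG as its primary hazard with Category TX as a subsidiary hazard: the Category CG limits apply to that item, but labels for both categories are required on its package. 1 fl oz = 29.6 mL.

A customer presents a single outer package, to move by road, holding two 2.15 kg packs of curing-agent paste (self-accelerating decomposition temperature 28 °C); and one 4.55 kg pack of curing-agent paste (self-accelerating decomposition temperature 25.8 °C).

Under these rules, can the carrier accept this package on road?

Yes

With self-accelerating decomposition temperature 28 °C (≤ 60 °C), the curing-agent paste falls in Category SR.
Self-accelerating decomposition temperature 25.8 °C meets the Category SR criterion (Self-Reactive), so the curing-agent paste is Category SR.
Total Category SR: (two 2.15 kg packs = 4.3 kg) + 4.55 kg = 8.85 kg.
8.85 kg ≤ 10 kg (road limit, Category SR) — within limit.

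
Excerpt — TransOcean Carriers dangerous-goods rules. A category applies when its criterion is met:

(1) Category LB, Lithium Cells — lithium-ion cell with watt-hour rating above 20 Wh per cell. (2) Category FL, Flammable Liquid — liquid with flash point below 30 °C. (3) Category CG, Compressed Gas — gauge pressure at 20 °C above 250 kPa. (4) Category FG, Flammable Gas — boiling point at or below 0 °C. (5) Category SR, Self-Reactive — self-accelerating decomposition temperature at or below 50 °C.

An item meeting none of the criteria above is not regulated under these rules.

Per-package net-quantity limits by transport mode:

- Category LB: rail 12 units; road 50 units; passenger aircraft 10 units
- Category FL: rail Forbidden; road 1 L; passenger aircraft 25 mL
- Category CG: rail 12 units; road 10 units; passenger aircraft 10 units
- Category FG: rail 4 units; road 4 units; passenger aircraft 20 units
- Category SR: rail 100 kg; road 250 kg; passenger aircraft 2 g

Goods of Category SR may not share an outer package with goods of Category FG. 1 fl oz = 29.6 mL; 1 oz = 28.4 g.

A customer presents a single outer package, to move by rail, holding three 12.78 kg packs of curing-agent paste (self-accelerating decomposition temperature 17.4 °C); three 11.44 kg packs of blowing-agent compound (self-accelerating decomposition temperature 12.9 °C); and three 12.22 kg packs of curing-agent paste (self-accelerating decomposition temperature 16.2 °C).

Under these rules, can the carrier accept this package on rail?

No

With self-accelerating decomposition temperature 17.4 °C (≤ 50 °C), the curing-agent paste falls in Category SR.
The blowing-agent compound has self-accelerating decomposition temperature 12.9 °C, which is ≤ 50 °C, so it is Category SR (Self-Reactive).
Curing-agent paste: self-accelerating decomposition temperature 16.2 °C ≤ 50 °C → Category SR (Self-Reactive).
Category SR net quantity: (three 12.78 kg packs = 38.34 kg) + (three 11.44 kg packs = 34.32 kg) + (three 12.22 kg packs = 36.66 kg) = 109.32 kg.
109.32 kg > 100 kg (rail limit, Category SR) — over the limit.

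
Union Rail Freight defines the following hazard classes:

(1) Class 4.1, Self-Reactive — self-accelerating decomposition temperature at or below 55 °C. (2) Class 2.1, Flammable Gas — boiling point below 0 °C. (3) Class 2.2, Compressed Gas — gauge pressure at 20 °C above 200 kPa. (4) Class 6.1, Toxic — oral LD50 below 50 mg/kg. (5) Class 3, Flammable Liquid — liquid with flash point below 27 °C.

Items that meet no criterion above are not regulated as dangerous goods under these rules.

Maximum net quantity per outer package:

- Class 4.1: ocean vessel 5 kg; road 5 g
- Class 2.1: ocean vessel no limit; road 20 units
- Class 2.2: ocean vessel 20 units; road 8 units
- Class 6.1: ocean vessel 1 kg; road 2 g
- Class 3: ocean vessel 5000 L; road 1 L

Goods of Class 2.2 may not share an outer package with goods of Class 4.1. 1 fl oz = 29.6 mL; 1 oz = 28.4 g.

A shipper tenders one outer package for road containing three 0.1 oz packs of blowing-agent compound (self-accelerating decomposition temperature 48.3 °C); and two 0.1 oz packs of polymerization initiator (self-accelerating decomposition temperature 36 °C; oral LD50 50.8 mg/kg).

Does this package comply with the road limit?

With self-accelerating decomposition temperature 48.3 °C (≤ 55 °C), the blowing-agent compound falls in Class 4.1.
Self-accelerating decomposition temperature 36 °C meets the Class 4.1 criterion (Self-Reactive), so the polymerization initiator is Class 4.1.
Class 4.1 net quantity: (three 0.1 oz packs = 8.52 g) + (two 0.1 oz packs = 5.68 g) = 14.2 g.
14.2 g exceeds the road limit of 5 g for Class 4.1.

No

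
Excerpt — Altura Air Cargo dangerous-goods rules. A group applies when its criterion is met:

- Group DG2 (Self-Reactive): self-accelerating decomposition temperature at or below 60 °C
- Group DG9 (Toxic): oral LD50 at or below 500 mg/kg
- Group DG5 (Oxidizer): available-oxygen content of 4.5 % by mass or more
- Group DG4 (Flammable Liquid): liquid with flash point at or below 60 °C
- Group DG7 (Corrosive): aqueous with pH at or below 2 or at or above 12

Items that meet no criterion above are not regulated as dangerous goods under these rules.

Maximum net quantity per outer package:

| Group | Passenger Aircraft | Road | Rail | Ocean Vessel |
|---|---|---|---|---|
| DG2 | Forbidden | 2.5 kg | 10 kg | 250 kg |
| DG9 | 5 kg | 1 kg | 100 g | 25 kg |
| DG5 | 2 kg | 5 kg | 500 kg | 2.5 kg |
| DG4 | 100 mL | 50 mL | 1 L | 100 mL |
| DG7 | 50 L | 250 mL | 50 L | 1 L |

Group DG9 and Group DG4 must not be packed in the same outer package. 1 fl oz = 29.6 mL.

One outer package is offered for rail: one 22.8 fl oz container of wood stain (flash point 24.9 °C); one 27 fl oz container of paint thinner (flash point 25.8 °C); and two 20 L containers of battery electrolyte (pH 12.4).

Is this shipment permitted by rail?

No

Wood stain: flash point 24.9 °C ≤ 60 °C → Group DG4 (Flammable Liquid).
The paint thinner has flash point 25.8 °C, which is ≤ 60 °C, so it is Group DG4 (Flammable Liquid).
With pH 12.4 (≥ 12), the battery electrolyte falls in Group DG7.
Group DG4 net quantity: (one 22.8 fl oz container = 674.88 mL) + (one 27 fl oz container = 799.2 mL) = 1474.08 mL.
1474.08 mL > 1 L (rail limit, Group DG4) — over the limit.
Group DG7 quantity: two 20 L containers = 40 L.
40 L is within the rail limit of 50 L for Group DG7.
The segregation rule (Group DG9 with Group DG4) does not apply to Group DG4 with Group DG7.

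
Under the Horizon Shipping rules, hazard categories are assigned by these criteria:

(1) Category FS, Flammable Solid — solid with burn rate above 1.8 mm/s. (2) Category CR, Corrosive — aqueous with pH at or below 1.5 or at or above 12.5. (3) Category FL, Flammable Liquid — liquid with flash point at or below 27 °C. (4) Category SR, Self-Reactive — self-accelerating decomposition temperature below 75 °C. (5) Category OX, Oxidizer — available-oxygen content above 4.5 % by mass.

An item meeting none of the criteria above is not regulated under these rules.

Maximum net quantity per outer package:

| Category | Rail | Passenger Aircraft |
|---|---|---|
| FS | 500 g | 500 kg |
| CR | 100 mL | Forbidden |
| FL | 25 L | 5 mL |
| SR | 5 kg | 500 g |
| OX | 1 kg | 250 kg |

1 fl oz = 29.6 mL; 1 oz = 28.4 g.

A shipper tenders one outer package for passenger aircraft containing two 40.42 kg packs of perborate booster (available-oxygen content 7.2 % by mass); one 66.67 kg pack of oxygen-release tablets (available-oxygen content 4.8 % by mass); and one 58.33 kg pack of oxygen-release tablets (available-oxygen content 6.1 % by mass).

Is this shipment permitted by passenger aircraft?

Yes

The perborate booster has available-oxygen content 7.2 % by mass, which is > 4.5 % by mass, so it is Category OX (Oxidizer).
Oxygen-release tablets: available-oxygen content 4.8 % by mass > 4.5 % by mass → Category OX (Oxidizer).
With available-oxygen content 6.1 % by mass (> 4.5 % by mass), the oxygen-release tablets fall in Category OX.
Category OX net quantity: (two 40.42 kg packs = 80.84 kg) + 66.67 kg + 58.33 kg = 205.84 kg.
205.84 kg ≤ 250 kg (passenger aircraft limit, Category OX) — within limit.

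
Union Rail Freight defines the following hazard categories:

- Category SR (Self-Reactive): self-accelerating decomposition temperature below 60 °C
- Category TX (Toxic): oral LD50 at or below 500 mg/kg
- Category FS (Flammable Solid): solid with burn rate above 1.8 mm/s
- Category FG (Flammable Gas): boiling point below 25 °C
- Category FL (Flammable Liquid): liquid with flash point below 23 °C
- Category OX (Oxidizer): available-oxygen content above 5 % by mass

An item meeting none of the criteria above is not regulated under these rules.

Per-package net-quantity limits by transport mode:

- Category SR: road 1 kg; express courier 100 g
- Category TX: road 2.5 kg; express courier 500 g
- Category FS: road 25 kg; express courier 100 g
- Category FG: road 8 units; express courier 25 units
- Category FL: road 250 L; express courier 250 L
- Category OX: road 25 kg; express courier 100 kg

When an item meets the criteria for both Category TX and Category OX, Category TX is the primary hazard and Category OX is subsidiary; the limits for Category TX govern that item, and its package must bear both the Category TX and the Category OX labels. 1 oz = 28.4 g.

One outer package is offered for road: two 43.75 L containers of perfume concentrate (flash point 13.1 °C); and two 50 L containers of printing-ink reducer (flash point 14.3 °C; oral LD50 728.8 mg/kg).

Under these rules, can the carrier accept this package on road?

With flash point 13.1 °C (< 23 °C), the perfume concentrate falls in Category FL.
The printing-ink reducer has flash point 14.3 °C, which is < 23 °C, so it is Category FL (Flammable Liquid).
Total Category FL: (two 43.75 L containers = 87.5 L) + (two 50 L containers = 100 L) = 187.5 L.
That is within the Category FL road limit of 250 L.

Yes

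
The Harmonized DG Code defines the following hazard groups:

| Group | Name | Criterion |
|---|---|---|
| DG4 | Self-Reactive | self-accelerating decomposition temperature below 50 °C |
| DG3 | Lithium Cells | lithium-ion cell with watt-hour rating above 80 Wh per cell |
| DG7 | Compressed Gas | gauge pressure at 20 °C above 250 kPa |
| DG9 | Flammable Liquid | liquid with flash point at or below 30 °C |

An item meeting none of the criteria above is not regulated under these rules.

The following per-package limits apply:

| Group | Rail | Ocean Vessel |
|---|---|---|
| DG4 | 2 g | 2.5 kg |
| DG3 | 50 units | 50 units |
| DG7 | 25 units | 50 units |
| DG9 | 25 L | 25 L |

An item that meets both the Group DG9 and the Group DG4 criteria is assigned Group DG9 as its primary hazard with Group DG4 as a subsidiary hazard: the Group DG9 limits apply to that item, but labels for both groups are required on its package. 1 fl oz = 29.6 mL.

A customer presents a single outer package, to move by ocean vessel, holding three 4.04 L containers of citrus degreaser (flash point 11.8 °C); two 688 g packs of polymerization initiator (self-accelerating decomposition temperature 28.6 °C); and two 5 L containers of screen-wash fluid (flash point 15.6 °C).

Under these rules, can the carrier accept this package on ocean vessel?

Yes

Flash point 11.8 °C meets the Group DG9 criterion (Flammable Liquid), so the citrus degreaser is Group DG9.
Polymerization initiator: self-accelerating decomposition temperature 28.6 °C < 50 °C → Group DG4 (Self-Reactive).
Screen-wash fluid: flash point 15.6 °C ≤ 30 °C → Group DG9 (Flammable Liquid).
Total Group DG9: (three 4.04 L containers = 12.12 L) + (two 5 L containers = 10 L) = 22.12 L.
22.12 L is within the ocean vessel limit of 25 L for Group DG9.
Group DG4 quantity: two 688 g packs = 1.376 kg.
1.376 kg ≤ 2.5 kg (ocean vessel limit, Group DG4) — within limit.
Every hazard group is within its ocean vessel limit and no segregation rule is violated.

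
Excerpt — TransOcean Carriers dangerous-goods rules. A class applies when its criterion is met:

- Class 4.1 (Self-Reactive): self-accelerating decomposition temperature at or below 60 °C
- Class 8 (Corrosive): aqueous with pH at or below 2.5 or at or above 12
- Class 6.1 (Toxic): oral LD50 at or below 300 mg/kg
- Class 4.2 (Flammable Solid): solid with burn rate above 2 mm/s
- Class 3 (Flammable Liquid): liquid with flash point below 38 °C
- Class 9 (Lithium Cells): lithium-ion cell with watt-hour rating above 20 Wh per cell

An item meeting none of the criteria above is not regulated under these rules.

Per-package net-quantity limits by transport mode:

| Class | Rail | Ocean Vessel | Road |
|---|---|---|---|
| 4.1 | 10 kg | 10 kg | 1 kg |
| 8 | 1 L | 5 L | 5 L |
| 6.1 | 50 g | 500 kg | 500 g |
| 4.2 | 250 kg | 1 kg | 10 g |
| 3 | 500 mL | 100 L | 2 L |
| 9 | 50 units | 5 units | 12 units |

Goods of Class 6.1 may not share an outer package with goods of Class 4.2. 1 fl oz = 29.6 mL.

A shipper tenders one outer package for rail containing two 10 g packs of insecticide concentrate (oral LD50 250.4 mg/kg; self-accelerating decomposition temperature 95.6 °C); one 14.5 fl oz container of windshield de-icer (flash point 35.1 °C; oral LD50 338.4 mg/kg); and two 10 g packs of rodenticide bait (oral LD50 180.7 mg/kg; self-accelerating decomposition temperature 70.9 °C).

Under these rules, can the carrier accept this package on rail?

The insecticide concentrate has oral LD50 250.4 mg/kg, which is ≤ 300 mg/kg, so it is Class 6.1 (Toxic).
Windshield de-icer: flash point 35.1 °C < 38 °C → Class 3 (Flammable Liquid).
With oral LD50 180.7 mg/kg (≤ 300 mg/kg), the rodenticide bait falls in Class 6.1.
Total Class 6.1: (two 10 g packs = 20 g) + (two 10 g packs = 20 g) = 40 g.
That is within the Class 6.1 rail limit of 50 g.
Class 3 quantity: one 14.5 fl oz container = 429.2 mL.
429.2 mL is within the rail limit of 500 mL for Class 3.
The segregation rule (Class 6.1 with Class 4.2) does not apply to Class 6.1 with Class 3.
Every hazard class is within its rail limit and no segregation rule is violated.

Yes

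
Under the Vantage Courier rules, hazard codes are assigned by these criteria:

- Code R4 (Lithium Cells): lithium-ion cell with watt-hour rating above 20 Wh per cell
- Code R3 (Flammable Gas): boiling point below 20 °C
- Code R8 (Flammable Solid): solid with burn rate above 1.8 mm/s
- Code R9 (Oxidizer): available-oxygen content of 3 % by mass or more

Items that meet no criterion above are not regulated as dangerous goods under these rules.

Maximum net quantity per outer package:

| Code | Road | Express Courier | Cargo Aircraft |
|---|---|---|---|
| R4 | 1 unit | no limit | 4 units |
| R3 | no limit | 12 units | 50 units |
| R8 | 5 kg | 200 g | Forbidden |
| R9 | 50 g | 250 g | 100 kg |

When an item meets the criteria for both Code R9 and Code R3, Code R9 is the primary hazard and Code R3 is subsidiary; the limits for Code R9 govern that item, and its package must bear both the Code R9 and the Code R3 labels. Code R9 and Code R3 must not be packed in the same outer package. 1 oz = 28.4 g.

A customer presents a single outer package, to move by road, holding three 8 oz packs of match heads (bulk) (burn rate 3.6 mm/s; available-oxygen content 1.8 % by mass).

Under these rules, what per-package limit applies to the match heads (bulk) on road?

With burn rate 3.6 mm/s (> 1.8 mm/s), the match heads (bulk) fall in Code R8.
The road limit for Code R8 is 5 kg.

5 kg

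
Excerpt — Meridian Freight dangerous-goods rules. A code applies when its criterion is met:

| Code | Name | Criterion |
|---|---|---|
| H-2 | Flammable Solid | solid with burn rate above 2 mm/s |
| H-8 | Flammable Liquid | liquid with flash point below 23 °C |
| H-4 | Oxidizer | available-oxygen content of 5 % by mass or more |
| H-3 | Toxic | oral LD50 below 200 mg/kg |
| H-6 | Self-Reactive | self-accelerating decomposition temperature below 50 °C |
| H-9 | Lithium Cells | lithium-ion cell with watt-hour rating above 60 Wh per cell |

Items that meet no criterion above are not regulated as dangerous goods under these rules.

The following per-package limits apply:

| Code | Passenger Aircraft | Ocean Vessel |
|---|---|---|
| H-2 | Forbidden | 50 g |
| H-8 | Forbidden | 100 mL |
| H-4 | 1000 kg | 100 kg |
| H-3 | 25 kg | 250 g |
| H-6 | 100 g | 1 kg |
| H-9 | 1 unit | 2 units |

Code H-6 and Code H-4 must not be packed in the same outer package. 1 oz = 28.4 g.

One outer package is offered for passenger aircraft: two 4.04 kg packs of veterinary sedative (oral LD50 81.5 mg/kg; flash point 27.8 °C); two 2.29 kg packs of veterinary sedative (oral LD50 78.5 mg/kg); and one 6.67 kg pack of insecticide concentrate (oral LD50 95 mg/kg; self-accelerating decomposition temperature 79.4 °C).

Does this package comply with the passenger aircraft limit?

Oral LD50 81.5 mg/kg meets the Code H-3 criterion (Toxic), so the veterinary sedative is Code H-3.
The veterinary sedative has oral LD50 78.5 mg/kg, which is < 200 mg/kg, so it is Code H-3 (Toxic).
Insecticide concentrate: oral LD50 95 mg/kg < 200 mg/kg → Code H-3 (Toxic).
Total Code H-3: (two 4.04 kg packs = 8.08 kg) + (two 2.29 kg packs = 4.58 kg) + 6.67 kg = 19.33 kg.
That is within the Code H-3 passenger aircraft limit of 25 kg.

Yes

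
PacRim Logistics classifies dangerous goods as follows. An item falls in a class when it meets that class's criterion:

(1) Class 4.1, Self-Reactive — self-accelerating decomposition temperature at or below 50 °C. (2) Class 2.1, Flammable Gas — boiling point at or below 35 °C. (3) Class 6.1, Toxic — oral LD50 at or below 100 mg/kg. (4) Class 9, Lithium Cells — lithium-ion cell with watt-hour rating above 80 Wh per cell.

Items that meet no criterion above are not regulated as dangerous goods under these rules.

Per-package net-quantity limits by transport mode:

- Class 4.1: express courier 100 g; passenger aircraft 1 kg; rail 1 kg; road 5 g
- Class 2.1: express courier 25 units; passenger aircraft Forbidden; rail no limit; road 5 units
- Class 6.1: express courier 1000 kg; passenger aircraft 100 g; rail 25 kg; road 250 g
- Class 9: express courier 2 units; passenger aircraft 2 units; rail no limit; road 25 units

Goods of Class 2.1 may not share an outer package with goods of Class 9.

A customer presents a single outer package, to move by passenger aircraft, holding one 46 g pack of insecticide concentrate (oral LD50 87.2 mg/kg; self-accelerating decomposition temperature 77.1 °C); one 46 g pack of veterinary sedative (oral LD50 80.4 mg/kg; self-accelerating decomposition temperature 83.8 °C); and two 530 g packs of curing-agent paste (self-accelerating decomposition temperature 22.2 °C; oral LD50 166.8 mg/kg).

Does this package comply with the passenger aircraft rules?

No

The insecticide concentrate has oral LD50 87.2 mg/kg, which is ≤ 100 mg/kg, so it is Class 6.1 (Toxic).
The veterinary sedative has oral LD50 80.4 mg/kg, which is ≤ 100 mg/kg, so it is Class 6.1 (Toxic).
With self-accelerating decomposition temperature 22.2 °C (≤ 50 °C), the curing-agent paste falls in Class 4.1.
Class 6.1 net quantity: 46 g + 46 g = 92 g.
92 g is within the passenger aircraft limit of 100 g for Class 6.1.
Class 4.1 quantity: two 530 g packs = 1.06 kg.
1.06 kg > 1 kg (passenger aircraft limit, Class 4.1) — over the limit.
The segregation rule (Class 2.1 with Class 9) does not apply to Class 6.1 with Class 4.1.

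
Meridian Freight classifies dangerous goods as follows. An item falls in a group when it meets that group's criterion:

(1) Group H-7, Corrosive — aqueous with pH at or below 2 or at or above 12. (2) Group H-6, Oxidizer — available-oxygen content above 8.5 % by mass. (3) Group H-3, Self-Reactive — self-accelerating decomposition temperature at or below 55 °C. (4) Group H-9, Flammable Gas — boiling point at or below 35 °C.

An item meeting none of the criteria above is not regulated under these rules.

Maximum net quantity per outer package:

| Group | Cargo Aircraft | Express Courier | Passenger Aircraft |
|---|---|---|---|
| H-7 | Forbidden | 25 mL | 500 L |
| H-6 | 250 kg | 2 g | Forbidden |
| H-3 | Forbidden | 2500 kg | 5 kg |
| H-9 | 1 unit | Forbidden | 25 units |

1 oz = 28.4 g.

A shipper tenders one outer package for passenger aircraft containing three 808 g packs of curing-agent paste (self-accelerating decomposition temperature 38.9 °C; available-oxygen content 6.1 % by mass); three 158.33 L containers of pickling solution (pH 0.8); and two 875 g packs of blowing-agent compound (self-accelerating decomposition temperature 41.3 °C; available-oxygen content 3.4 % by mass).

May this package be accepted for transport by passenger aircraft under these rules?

Yes

Curing-agent paste: self-accelerating decomposition temperature 38.9 °C ≤ 55 °C → Group H-3 (Self-Reactive).
Pickling solution: pH 0.8 ≤ 2 → Group H-7 (Corrosive).
The blowing-agent compound has self-accelerating decomposition temperature 41.3 °C, which is ≤ 55 °C, so it is Group H-3 (Self-Reactive).
Total Group H-3: (three 808 g packs = 2.424 kg) + (two 875 g packs = 1.75 kg) = 4.174 kg.
4.174 kg is within the passenger aircraft limit of 5 kg for Group H-3.
Group H-7 quantity: three 158.33 L containers = 474.99 L.
474.99 L is within the passenger aircraft limit of 500 L for Group H-7.
Every hazard group is within its passenger aircraft limit and no segregation rule is violated.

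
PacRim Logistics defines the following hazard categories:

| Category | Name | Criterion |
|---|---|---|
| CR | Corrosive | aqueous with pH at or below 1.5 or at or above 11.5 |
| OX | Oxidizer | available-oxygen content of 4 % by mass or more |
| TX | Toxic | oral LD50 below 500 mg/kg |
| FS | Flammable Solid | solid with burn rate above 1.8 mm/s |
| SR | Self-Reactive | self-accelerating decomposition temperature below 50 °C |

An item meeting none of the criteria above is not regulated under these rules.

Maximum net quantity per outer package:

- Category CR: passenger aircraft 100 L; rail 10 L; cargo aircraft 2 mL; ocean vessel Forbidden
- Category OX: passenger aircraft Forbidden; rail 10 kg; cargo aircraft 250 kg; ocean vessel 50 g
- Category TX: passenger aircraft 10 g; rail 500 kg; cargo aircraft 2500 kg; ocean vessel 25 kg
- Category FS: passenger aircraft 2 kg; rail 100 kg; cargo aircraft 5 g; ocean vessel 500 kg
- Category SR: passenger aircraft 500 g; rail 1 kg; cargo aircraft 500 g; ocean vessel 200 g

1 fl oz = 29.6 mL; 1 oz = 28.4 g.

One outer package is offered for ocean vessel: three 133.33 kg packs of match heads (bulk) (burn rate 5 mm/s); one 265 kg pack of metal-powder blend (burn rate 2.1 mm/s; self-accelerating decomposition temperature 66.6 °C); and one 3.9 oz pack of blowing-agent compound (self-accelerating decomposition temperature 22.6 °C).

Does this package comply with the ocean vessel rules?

No

The match heads (bulk) have burn rate 5 mm/s, which is > 1.8 mm/s, so they are Category FS (Flammable Solid).
With burn rate 2.1 mm/s (> 1.8 mm/s), the metal-powder blend falls in Category FS.
Blowing-agent compound: self-accelerating decomposition temperature 22.6 °C < 50 °C → Category SR (Self-Reactive).
Total Category FS: (three 133.33 kg packs = 399.99 kg) + 265 kg = 664.99 kg.
That exceeds the Category FS ocean vessel limit of 500 kg.
Category SR quantity: one 3.9 oz pack = 110.76 g.
110.76 g is within the ocean vessel limit of 200 g for Category SR.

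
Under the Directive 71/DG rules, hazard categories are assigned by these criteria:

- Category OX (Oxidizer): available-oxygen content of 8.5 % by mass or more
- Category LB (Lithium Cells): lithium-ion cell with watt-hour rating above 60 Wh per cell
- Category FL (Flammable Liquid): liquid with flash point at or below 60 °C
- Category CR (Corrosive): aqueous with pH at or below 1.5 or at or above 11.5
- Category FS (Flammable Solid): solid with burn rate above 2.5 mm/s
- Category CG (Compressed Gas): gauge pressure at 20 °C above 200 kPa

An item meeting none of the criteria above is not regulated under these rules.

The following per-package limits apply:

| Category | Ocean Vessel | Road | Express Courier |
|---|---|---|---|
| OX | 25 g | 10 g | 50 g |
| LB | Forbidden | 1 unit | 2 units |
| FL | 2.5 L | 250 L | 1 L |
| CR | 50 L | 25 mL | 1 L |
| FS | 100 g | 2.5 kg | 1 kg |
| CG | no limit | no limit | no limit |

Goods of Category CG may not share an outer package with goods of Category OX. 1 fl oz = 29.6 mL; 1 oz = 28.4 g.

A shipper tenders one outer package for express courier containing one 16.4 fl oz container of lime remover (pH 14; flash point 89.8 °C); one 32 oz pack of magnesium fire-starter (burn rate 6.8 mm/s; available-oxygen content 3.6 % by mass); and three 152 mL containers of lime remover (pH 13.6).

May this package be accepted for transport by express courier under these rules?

Yes

Lime remover: pH 14 ≥ 11.5 → Category CR (Corrosive).
The magnesium fire-starter has burn rate 6.8 mm/s, which is > 2.5 mm/s, so it is Category FS (Flammable Solid).
With pH 13.6 (≥ 11.5), the lime remover falls in Category CR.
Total Category CR: (one 16.4 fl oz container = 485.44 mL) + (three 152 mL containers = 456 mL) = 941.44 mL.
That is within the Category CR express courier limit of 1 L.
Category FS quantity: one 32 oz pack = 908.8 g.
908.8 g is within the express courier limit of 1 kg for Category FS.
The segregation rule (Category CG with Category OX) does not apply to Category CR with Category FS.
Every hazard category is within its express courier limit and no segregation rule is violated.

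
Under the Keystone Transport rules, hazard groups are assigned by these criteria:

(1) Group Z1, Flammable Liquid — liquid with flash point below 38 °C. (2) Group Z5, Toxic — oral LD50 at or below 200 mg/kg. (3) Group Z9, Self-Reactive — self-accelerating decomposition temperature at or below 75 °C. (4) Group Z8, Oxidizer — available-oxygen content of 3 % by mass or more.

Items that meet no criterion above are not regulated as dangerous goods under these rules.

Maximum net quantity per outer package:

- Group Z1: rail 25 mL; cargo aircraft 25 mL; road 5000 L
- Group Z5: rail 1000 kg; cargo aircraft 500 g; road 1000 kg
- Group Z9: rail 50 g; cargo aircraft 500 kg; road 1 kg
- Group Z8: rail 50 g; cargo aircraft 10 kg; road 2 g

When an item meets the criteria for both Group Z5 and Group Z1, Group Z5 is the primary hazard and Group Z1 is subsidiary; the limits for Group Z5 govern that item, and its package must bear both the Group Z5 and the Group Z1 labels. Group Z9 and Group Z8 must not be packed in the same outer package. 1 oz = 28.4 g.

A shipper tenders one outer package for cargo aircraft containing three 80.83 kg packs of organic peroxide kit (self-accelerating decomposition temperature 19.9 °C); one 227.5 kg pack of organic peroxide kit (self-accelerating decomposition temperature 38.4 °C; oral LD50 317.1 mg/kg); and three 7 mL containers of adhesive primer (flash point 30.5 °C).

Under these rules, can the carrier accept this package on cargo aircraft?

Yes

With self-accelerating decomposition temperature 19.9 °C (≤ 75 °C), the organic peroxide kit falls in Group Z9.
Self-accelerating decomposition temperature 38.4 °C meets the Group Z9 criterion (Self-Reactive), so the organic peroxide kit is Group Z9.
With flash point 30.5 °C (< 38 °C), the adhesive primer falls in Group Z1.
Group Z9 net quantity: (three 80.83 kg packs = 242.49 kg) + 227.5 kg = 469.99 kg.
That is within the Group Z9 cargo aircraft limit of 500 kg.
Group Z1 quantity: three 7 mL containers = 21 mL.
That is within the Group Z1 cargo aircraft limit of 25 mL.
The segregation rule (Group Z9 with Group Z8) does not apply to Group Z9 with Group Z1.
Every hazard group is within its cargo aircraft limit and no segregation rule is violated.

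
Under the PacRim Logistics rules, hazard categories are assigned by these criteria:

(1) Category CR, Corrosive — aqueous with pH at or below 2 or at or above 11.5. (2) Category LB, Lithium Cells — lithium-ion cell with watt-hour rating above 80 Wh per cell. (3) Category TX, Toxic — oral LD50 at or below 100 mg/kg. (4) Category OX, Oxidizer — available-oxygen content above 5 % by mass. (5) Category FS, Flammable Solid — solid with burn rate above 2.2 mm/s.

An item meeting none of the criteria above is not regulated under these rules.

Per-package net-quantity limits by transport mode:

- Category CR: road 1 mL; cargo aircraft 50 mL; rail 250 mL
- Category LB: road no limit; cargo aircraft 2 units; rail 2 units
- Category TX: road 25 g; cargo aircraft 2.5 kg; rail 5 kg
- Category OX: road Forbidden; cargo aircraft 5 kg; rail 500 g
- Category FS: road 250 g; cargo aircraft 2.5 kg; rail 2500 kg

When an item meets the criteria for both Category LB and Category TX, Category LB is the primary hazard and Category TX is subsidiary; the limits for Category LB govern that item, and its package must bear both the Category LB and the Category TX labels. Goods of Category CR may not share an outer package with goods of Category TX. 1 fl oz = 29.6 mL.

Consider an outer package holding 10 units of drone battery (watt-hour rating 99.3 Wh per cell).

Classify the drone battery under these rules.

Watt-hour rating 99.3 Wh per cell meets the Category LB criterion (Lithium Cells), so the drone battery is Category LB.

Category LB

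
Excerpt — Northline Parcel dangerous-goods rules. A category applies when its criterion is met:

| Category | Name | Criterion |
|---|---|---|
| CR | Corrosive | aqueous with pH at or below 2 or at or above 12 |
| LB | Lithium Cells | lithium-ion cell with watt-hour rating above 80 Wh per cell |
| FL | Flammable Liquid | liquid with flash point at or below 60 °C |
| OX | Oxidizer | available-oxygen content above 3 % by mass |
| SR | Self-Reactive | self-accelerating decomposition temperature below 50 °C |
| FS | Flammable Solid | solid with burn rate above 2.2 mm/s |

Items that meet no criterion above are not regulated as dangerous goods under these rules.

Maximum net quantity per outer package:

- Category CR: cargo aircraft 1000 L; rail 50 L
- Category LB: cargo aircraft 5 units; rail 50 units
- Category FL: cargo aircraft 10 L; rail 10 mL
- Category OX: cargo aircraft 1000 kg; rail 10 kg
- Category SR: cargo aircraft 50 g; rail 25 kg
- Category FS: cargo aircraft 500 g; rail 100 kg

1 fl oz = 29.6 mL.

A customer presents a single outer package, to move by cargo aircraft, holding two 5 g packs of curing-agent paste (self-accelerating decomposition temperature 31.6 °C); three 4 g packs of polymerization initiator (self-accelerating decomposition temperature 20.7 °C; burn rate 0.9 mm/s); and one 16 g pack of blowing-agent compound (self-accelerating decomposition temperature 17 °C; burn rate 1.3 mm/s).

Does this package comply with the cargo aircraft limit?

Curing-agent paste: self-accelerating decomposition temperature 31.6 °C < 50 °C → Category SR (Self-Reactive).
With self-accelerating decomposition temperature 20.7 °C (< 50 °C), the polymerization initiator falls in Category SR.
Blowing-agent compound: self-accelerating decomposition temperature 17 °C < 50 °C → Category SR (Self-Reactive).
Total Category SR: (two 5 g packs = 10 g) + (three 4 g packs = 12 g) + 16 g = 38 g.
38 g ≤ 50 g (cargo aircraft limit, Category SR) — within limit.

Yes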